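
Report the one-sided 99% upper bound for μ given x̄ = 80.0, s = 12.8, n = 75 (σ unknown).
μ ≤ 83.51

Upper bound (one-sided):
t* = 2.378 (one-sided for 99%)
Upper bound = x̄ + t* · s/√n = 80.0 + 2.378 · 12.8/√75 = 83.51

We are 99% confident that μ ≤ 83.51.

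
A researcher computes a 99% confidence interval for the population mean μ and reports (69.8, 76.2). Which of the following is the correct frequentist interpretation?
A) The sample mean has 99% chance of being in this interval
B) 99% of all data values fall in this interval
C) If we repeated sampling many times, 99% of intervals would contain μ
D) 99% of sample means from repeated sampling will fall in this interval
C

A) Wrong — x̄ is observed and sits in the interval by construction.
B) Wrong — a CI is about the parameter μ, not individual data values.
C) Correct — this is the frequentist long-run coverage interpretation.
D) Wrong — coverage applies to intervals containing μ, not to future x̄ values.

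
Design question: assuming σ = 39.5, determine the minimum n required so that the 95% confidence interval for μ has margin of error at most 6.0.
n ≥ 167

For margin E ≤ 6.0:
n ≥ (z* · σ / E)²
n ≥ (1.960 · 39.5 / 6.0)²
n ≥ 166.50

Minimum n = 167 (rounding up)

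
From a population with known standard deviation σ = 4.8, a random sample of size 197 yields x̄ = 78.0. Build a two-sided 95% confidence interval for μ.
(77.33, 78.67)

z-interval (σ known):
z* = 1.960 for 95% confidence

Margin of error = z* · σ/√n = 1.960 · 4.8/√197 = 0.67

CI: (78.0 - 0.67, 78.0 + 0.67) = (77.33, 78.67)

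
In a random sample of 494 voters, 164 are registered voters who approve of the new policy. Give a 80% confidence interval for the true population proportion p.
(0.305, 0.359)

Proportion CI:
p̂ = 164/494 = 0.33198
SE = √(p̂(1-p̂)/n) = √(0.33198 · 0.66802 / 494) = 0.02119

z* = 1.282
Margin = z* · SE = 1.282 · 0.02119 = 0.0272

CI: 0.33198 ± 0.0272 = (0.305, 0.359)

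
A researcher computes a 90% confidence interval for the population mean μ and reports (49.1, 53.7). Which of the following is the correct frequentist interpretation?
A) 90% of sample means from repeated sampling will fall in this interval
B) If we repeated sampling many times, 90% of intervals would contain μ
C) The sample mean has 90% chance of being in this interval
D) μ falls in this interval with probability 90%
B

A) Wrong — coverage applies to intervals containing μ, not to future x̄ values.
B) Correct — this is the frequentist long-run coverage interpretation.
C) Wrong — x̄ is observed and sits in the interval by construction.
D) Wrong — μ is fixed; the randomness lives in the interval, not in μ.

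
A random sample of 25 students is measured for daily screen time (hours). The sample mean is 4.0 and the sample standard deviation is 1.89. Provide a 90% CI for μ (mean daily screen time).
(3.35, 4.65)

t-interval (σ unknown):
df = n - 1 = 24
t* = 1.711 for 90% confidence

Margin of error = t* · s/√n = 1.711 · 1.89/√25 = 0.65

CI: (3.35, 4.65)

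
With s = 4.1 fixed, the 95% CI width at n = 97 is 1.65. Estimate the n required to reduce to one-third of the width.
n ≈ 873

CI width ∝ 1/√n
To reduce width by factor 3, need √n to grow by 3 → need 3² = 9 times as many samples.

Current: n = 97, width = 1.65
New: n = 873, width ≈ 0.54

Width reduced by factor of 1.65/0.54 = 3.06.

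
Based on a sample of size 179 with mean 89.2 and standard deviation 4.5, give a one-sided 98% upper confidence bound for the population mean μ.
μ ≤ 89.90

Upper bound (one-sided):
t* = 2.069 (one-sided for 98%)
Upper bound = x̄ + t* · s/√n = 89.2 + 2.069 · 4.5/√179 = 89.90

We are 98% confident that μ ≤ 89.90.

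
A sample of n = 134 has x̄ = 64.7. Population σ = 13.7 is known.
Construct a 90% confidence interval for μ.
(62.75, 66.65)

z-interval (σ known):
z* = 1.645 for 90% confidence

Margin of error = z* · σ/√n = 1.645 · 13.7/√134 = 1.95

CI: (64.7 - 1.95, 64.7 + 1.95) = (62.75, 66.65)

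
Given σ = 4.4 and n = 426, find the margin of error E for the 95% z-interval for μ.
Margin of error = 0.42

Margin of error = z* · σ/√n
= 1.960 · 4.4/√426
= 1.960 · 4.4/20.6398
= 0.42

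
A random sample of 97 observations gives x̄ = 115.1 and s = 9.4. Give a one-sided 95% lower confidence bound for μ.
μ ≥ 113.51

Lower bound (one-sided):
t* = 1.661 (one-sided for 95%)
Lower bound = x̄ - t* · s/√n = 115.1 - 1.661 · 9.4/√97 = 113.51

We are 95% confident that μ ≥ 113.51.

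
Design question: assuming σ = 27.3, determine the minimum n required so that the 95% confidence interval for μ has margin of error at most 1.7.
n ≥ 991

For margin E ≤ 1.7:
n ≥ (z* · σ / E)²
n ≥ (1.960 · 27.3 / 1.7)²
n ≥ 990.69

Minimum n = 991 (rounding up)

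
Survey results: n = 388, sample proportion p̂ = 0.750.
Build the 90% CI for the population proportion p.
(0.714, 0.786)

Proportion CI:
SE = √(p̂(1-p̂)/n) = √(0.750 · 0.250 / 388) = 0.02198

z* = 1.645
Margin = z* · SE = 1.645 · 0.02198 = 0.0362

CI: 0.750 ± 0.0362 = (0.714, 0.786)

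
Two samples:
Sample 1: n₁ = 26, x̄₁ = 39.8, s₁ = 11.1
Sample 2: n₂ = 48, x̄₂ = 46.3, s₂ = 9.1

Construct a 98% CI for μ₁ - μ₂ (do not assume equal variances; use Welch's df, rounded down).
(-12.64, -0.36)

Difference: x̄₁ - x̄₂ = -6.50
SE = √(s₁²/n₁ + s₂²/n₂) = √(11.1²/26 + 9.1²/48) = 2.5425
df = 43.45 → 43 (Welch–Satterthwaite, rounded down)
t* = 2.416

CI: -6.50 ± 2.416 · 2.5425 = -6.50 ± 6.14 = (-12.64, -0.36)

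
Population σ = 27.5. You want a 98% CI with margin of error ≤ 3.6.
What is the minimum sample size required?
n ≥ 316

For margin E ≤ 3.6:
n ≥ (z* · σ / E)²
n ≥ (2.326 · 27.5 / 3.6)²
n ≥ 315.70

Minimum n = 316 (rounding up)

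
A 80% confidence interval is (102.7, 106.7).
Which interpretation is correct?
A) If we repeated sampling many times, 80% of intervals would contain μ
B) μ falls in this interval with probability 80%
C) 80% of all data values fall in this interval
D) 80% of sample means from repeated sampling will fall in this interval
A

A) Correct — this is the frequentist long-run coverage interpretation.
B) Wrong — μ is fixed; the randomness lives in the interval, not in μ.
C) Wrong — a CI is about the parameter μ, not individual data values.
D) Wrong — coverage applies to intervals containing μ, not to future x̄ values.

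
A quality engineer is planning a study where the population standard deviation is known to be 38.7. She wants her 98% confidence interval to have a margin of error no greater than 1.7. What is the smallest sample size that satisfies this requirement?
n ≥ 2804

For margin E ≤ 1.7:
n ≥ (z* · σ / E)²
n ≥ (2.326 · 38.7 / 1.7)²
n ≥ 2803.78

Minimum n = 2804 (rounding up)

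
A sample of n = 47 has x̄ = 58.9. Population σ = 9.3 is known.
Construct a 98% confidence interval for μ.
(55.74, 62.06)

z-interval (σ known):
z* = 2.326 for 98% confidence

Margin of error = z* · σ/√n = 2.326 · 9.3/√47 = 3.16

CI: (58.9 - 3.16, 58.9 + 3.16) = (55.74, 62.06)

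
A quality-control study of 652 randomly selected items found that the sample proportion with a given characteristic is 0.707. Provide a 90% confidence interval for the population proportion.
(0.678, 0.736)

Proportion CI:
SE = √(p̂(1-p̂)/n) = √(0.707 · 0.293 / 652) = 0.01782

z* = 1.645
Margin = z* · SE = 1.645 · 0.01782 = 0.0293

CI: 0.707 ± 0.0293 = (0.678, 0.736)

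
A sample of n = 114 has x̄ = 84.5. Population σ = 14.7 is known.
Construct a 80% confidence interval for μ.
(82.73, 86.27)

z-interval (σ known):
z* = 1.282 for 80% confidence

Margin of error = z* · σ/√n = 1.282 · 14.7/√114 = 1.77

CI: (84.5 - 1.77, 84.5 + 1.77) = (82.73, 86.27)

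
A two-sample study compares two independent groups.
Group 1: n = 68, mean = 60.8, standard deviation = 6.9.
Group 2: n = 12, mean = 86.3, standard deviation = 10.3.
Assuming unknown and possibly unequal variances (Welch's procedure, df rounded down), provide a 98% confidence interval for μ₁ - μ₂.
(-33.78, -17.22)

Difference: x̄₁ - x̄₂ = -25.50
SE = √(s₁²/n₁ + s₂²/n₂) = √(6.9²/68 + 10.3²/12) = 3.0888
df = 12.80 → 12 (Welch–Satterthwaite, rounded down)
t* = 2.681

CI: -25.50 ± 2.681 · 3.0888 = -25.50 ± 8.28 = (-33.78, -17.22)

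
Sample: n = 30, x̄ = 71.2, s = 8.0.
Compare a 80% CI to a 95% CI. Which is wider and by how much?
95% CI is wider by 2.14

df = 29
80% CI: t* = 1.311, (69.29, 73.11), width = 2 · t* · s/√n = 3.83
95% CI: t* = 2.045, (68.21, 74.19), width = 2 · t* · s/√n = 5.97

The 95% CI is wider by 5.97 - 3.83 = 2.14.
Higher confidence requires a wider interval.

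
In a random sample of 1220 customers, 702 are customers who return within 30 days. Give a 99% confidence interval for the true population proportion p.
(0.539, 0.612)

Proportion CI:
p̂ = 702/1220 = 0.57541
SE = √(p̂(1-p̂)/n) = √(0.57541 · 0.42459 / 1220) = 0.01415

z* = 2.576
Margin = z* · SE = 2.576 · 0.01415 = 0.0365

CI: 0.57541 ± 0.0365 = (0.539, 0.612)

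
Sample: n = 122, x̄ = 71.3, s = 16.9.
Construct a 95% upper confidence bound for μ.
μ ≤ 73.84

Upper bound (one-sided):
t* = 1.658 (one-sided for 95%)
Upper bound = x̄ + t* · s/√n = 71.3 + 1.658 · 16.9/√122 = 73.84

We are 95% confident that μ ≤ 73.84.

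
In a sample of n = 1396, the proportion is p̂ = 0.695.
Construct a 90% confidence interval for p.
(0.675, 0.715)

Proportion CI:
SE = √(p̂(1-p̂)/n) = √(0.695 · 0.305 / 1396) = 0.01232

z* = 1.645
Margin = z* · SE = 1.645 · 0.01232 = 0.0203

CI: 0.695 ± 0.0203 = (0.675, 0.715)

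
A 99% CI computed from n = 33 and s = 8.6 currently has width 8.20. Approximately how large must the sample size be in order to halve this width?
n ≈ 132

CI width ∝ 1/√n
To reduce width by factor 2, need √n to grow by 2 → need 2² = 4 times as many samples.

Current: n = 33, width = 8.20
New: n = 132, width ≈ 3.91

Width reduced by factor of 8.20/3.91 = 2.10.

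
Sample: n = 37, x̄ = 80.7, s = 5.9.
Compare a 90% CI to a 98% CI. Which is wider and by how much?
98% CI is wider by 1.45

df = 36
90% CI: t* = 1.688, (79.06, 82.34), width = 2 · t* · s/√n = 3.27
98% CI: t* = 2.434, (78.34, 83.06), width = 2 · t* · s/√n = 4.72

The 98% CI is wider by 4.72 - 3.27 = 1.45.
Higher confidence requires a wider interval.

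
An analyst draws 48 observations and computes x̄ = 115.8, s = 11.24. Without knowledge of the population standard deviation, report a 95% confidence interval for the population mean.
(112.54, 119.06)

t-interval (σ unknown):
df = n - 1 = 47
t* = 2.012 for 95% confidence

Margin of error = t* · s/√n = 2.012 · 11.24/√48 = 3.26

CI: (112.54, 119.06)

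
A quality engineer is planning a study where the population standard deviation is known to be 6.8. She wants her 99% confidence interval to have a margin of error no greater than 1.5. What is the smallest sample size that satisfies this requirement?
n ≥ 137

For margin E ≤ 1.5:
n ≥ (z* · σ / E)²
n ≥ (2.576 · 6.8 / 1.5)²
n ≥ 136.37

Minimum n = 137 (rounding up)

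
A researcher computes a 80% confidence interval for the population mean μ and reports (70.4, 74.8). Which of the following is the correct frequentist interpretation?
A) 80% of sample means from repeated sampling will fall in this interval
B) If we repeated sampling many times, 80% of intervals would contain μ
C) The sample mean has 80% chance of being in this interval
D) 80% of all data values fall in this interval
B

A) Wrong — coverage applies to intervals containing μ, not to future x̄ values.
B) Correct — this is the frequentist long-run coverage interpretation.
C) Wrong — x̄ is observed and sits in the interval by construction.
D) Wrong — a CI is about the parameter μ, not individual data values.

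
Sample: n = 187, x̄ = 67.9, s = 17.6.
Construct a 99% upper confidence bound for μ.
μ ≤ 70.92

Upper bound (one-sided):
t* = 2.347 (one-sided for 99%)
Upper bound = x̄ + t* · s/√n = 67.9 + 2.347 · 17.6/√187 = 70.92

We are 99% confident that μ ≤ 70.92.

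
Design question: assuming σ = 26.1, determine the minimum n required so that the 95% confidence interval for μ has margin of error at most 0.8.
n ≥ 4089

For margin E ≤ 0.8:
n ≥ (z* · σ / E)²
n ≥ (1.960 · 26.1 / 0.8)²
n ≥ 4088.96

Minimum n = 4089 (rounding up)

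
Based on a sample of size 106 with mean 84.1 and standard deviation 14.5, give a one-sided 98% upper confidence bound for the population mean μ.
μ ≤ 87.03

Upper bound (one-sided):
t* = 2.080 (one-sided for 98%)
Upper bound = x̄ + t* · s/√n = 84.1 + 2.080 · 14.5/√106 = 87.03

We are 98% confident that μ ≤ 87.03.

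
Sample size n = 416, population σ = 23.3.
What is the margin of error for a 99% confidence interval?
Margin of error = 2.94

Margin of error = z* · σ/√n
= 2.576 · 23.3/√416
= 2.576 · 23.3/20.3961
= 2.94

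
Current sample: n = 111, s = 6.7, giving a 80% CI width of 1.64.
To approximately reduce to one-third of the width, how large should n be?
n ≈ 999

CI width ∝ 1/√n
To reduce width by factor 3, need √n to grow by 3 → need 3² = 9 times as many samples.

Current: n = 111, width = 1.64
New: n = 999, width ≈ 0.54

Width reduced by factor of 1.64/0.54 = 3.04.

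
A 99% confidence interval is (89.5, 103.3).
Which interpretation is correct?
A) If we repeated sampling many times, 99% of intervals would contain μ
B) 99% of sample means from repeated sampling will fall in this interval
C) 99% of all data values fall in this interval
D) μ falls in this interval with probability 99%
A

A) Correct — this is the frequentist long-run coverage interpretation.
B) Wrong — coverage applies to intervals containing μ, not to future x̄ values.
C) Wrong — a CI is about the parameter μ, not individual data values.
D) Wrong — μ is fixed; the randomness lives in the interval, not in μ.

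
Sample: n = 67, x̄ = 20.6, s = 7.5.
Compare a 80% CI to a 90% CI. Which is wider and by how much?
90% CI is wider by 0.69

df = 66
80% CI: t* = 1.295, (19.41, 21.79), width = 2 · t* · s/√n = 2.37
90% CI: t* = 1.668, (19.07, 22.13), width = 2 · t* · s/√n = 3.06

The 90% CI is wider by 3.06 - 2.37 = 0.69.
Higher confidence requires a wider interval.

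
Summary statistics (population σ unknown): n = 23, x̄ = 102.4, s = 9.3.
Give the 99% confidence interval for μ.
(96.93, 107.87)

t-interval (σ unknown):
df = n - 1 = 22
t* = 2.819 for 99% confidence

Margin of error = t* · s/√n = 2.819 · 9.3/√23 = 5.47

CI: (96.93, 107.87)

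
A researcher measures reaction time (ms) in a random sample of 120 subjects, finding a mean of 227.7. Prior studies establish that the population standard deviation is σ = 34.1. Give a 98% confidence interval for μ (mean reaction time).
(220.46, 234.94)

z-interval (σ known):
z* = 2.326 for 98% confidence

Margin of error = z* · σ/√n = 2.326 · 34.1/√120 = 7.24

CI: (227.7 - 7.24, 227.7 + 7.24) = (220.46, 234.94)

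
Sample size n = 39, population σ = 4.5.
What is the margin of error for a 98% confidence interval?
Margin of error = 1.68

Margin of error = z* · σ/√n
= 2.326 · 4.5/√39
= 2.326 · 4.5/6.2450
= 1.68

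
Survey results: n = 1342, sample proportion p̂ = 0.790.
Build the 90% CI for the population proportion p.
(0.772, 0.808)

Proportion CI:
SE = √(p̂(1-p̂)/n) = √(0.790 · 0.210 / 1342) = 0.01112

z* = 1.645
Margin = z* · SE = 1.645 · 0.01112 = 0.0183

CI: 0.790 ± 0.0183 = (0.772, 0.808)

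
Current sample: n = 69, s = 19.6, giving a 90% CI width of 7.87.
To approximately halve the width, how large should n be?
n ≈ 276

CI width ∝ 1/√n
To reduce width by factor 2, need √n to grow by 2 → need 2² = 4 times as many samples.

Current: n = 69, width = 7.87
New: n = 276, width ≈ 3.89

Width reduced by factor of 7.87/3.89 = 2.02.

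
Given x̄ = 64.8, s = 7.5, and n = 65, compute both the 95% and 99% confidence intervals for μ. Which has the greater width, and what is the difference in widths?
99% CI is wider by 1.22

df = 64
95% CI: t* = 1.998, (62.94, 66.66), width = 2 · t* · s/√n = 3.72
99% CI: t* = 2.655, (62.33, 67.27), width = 2 · t* · s/√n = 4.94

The 99% CI is wider by 4.94 - 3.72 = 1.22.
Higher confidence requires a wider interval.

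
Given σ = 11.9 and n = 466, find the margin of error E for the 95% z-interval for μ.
Margin of error = 1.08

Margin of error = z* · σ/√n
= 1.960 · 11.9/√466
= 1.960 · 11.9/21.5870
= 1.08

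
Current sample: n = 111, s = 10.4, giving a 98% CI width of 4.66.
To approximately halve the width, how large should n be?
n ≈ 444

CI width ∝ 1/√n
To reduce width by factor 2, need √n to grow by 2 → need 2² = 4 times as many samples.

Current: n = 111, width = 4.66
New: n = 444, width ≈ 2.30

Width reduced by factor of 4.66/2.30 = 2.03.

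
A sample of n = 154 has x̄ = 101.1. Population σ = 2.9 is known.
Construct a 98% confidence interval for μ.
(100.56, 101.64)

z-interval (σ known):
z* = 2.326 for 98% confidence

Margin of error = z* · σ/√n = 2.326 · 2.9/√154 = 0.54

CI: (101.1 - 0.54, 101.1 + 0.54) = (100.56, 101.64)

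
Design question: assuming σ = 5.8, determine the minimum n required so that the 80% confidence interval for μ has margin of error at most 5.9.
n ≥ 2

For margin E ≤ 5.9:
n ≥ (z* · σ / E)²
n ≥ (1.282 · 5.8 / 5.9)²
n ≥ 1.59

Minimum n = 2 (rounding up)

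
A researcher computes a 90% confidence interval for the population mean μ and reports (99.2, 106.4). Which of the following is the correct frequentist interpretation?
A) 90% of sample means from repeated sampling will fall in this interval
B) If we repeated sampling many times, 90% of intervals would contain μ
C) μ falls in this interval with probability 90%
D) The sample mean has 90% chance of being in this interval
B

A) Wrong — coverage applies to intervals containing μ, not to future x̄ values.
B) Correct — this is the frequentist long-run coverage interpretation.
C) Wrong — μ is fixed; the randomness lives in the interval, not in μ.
D) Wrong — x̄ is observed and sits in the interval by construction.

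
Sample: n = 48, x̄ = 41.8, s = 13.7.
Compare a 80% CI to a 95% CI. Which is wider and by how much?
95% CI is wider by 2.82

df = 47
80% CI: t* = 1.300, (39.23, 44.37), width = 2 · t* · s/√n = 5.14
95% CI: t* = 2.012, (37.82, 45.78), width = 2 · t* · s/√n = 7.96

The 95% CI is wider by 7.96 - 5.14 = 2.82.
Higher confidence requires a wider interval.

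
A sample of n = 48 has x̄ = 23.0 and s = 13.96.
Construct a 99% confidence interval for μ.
(17.59, 28.41)

t-interval (σ unknown):
df = n - 1 = 47
t* = 2.685 for 99% confidence

Margin of error = t* · s/√n = 2.685 · 13.96/√48 = 5.41

CI: (17.59, 28.41)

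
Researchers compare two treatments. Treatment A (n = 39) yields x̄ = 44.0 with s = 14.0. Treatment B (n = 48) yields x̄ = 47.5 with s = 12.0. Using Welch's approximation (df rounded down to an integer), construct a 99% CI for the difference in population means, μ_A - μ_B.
(-10.99, 3.99)

Difference: x̄₁ - x̄₂ = -3.50
SE = √(s₁²/n₁ + s₂²/n₂) = √(14.0²/39 + 12.0²/48) = 2.8330
df = 75.23 → 75 (Welch–Satterthwaite, rounded down)
t* = 2.643

CI: -3.50 ± 2.643 · 2.8330 = -3.50 ± 7.49 = (-10.99, 3.99)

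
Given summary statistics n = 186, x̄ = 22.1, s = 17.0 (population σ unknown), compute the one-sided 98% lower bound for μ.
μ ≥ 19.52

Lower bound (one-sided):
t* = 2.068 (one-sided for 98%)
Lower bound = x̄ - t* · s/√n = 22.1 - 2.068 · 17.0/√186 = 19.52

We are 98% confident that μ ≥ 19.52.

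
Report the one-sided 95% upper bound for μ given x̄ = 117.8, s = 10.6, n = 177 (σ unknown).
μ ≤ 119.12

Upper bound (one-sided):
t* = 1.654 (one-sided for 95%)
Upper bound = x̄ + t* · s/√n = 117.8 + 1.654 · 10.6/√177 = 119.12

We are 95% confident that μ ≤ 119.12.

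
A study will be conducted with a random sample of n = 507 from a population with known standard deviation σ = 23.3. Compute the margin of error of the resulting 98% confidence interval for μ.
Margin of error = 2.41

Margin of error = z* · σ/√n
= 2.326 · 23.3/√507
= 2.326 · 23.3/22.5167
= 2.41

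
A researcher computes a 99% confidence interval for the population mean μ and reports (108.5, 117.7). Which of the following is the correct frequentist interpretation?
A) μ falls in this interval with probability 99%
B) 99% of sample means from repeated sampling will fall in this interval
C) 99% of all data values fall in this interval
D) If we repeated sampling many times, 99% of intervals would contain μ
D

A) Wrong — μ is fixed; the randomness lives in the interval, not in μ.
B) Wrong — coverage applies to intervals containing μ, not to future x̄ values.
C) Wrong — a CI is about the parameter μ, not individual data values.
D) Correct — this is the frequentist long-run coverage interpretation.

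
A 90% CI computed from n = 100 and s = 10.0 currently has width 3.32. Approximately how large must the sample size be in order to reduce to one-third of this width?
n ≈ 900

CI width ∝ 1/√n
To reduce width by factor 3, need √n to grow by 3 → need 3² = 9 times as many samples.

Current: n = 100, width = 3.32
New: n = 900, width ≈ 1.10

Width reduced by factor of 3.32/1.10 = 3.02.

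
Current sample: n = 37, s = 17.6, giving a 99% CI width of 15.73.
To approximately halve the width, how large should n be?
n ≈ 148

CI width ∝ 1/√n
To reduce width by factor 2, need √n to grow by 2 → need 2² = 4 times as many samples.

Current: n = 37, width = 15.73
New: n = 148, width ≈ 7.55

Width reduced by factor of 15.73/7.55 = 2.08.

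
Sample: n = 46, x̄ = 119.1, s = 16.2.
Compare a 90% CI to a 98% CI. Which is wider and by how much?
98% CI is wider by 3.50

df = 45
90% CI: t* = 1.679, (115.09, 123.11), width = 2 · t* · s/√n = 8.02
98% CI: t* = 2.412, (113.34, 124.86), width = 2 · t* · s/√n = 11.52

The 98% CI is wider by 11.52 - 8.02 = 3.50.
Higher confidence requires a wider interval.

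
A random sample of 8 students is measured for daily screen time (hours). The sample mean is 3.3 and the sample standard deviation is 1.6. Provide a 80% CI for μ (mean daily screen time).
(2.50, 4.10)

t-interval (σ unknown):
df = n - 1 = 7
t* = 1.415 for 80% confidence

Margin of error = t* · s/√n = 1.415 · 1.6/√8 = 0.80

CI: (2.50, 4.10)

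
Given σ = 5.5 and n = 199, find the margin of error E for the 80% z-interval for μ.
Margin of error = 0.50

Margin of error = z* · σ/√n
= 1.282 · 5.5/√199
= 1.282 · 5.5/14.1067
= 0.50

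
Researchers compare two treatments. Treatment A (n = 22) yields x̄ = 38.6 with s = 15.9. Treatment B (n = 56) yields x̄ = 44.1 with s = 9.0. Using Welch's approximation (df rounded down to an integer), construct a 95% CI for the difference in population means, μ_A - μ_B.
(-12.90, 1.90)

Difference: x̄₁ - x̄₂ = -5.50
SE = √(s₁²/n₁ + s₂²/n₂) = √(15.9²/22 + 9.0²/56) = 3.5969
df = 26.46 → 26 (Welch–Satterthwaite, rounded down)
t* = 2.056

CI: -5.50 ± 2.056 · 3.5969 = -5.50 ± 7.40 = (-12.90, 1.90)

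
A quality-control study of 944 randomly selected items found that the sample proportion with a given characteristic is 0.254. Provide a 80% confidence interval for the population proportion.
(0.236, 0.272)

Proportion CI:
SE = √(p̂(1-p̂)/n) = √(0.254 · 0.746 / 944) = 0.01417

z* = 1.282
Margin = z* · SE = 1.282 · 0.01417 = 0.0182

CI: 0.254 ± 0.0182 = (0.236, 0.272)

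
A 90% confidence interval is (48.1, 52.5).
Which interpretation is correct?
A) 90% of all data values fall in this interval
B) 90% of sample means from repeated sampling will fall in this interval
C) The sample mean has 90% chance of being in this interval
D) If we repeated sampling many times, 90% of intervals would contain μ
D

A) Wrong — a CI is about the parameter μ, not individual data values.
B) Wrong — coverage applies to intervals containing μ, not to future x̄ values.
C) Wrong — x̄ is observed and sits in the interval by construction.
D) Correct — this is the frequentist long-run coverage interpretation.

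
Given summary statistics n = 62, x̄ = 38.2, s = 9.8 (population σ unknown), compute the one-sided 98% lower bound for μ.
μ ≥ 35.59

Lower bound (one-sided):
t* = 2.099 (one-sided for 98%)
Lower bound = x̄ - t* · s/√n = 38.2 - 2.099 · 9.8/√62 = 35.59

We are 98% confident that μ ≥ 35.59.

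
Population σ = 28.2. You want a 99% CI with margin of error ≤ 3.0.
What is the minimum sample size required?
n ≥ 587

For margin E ≤ 3.0:
n ≥ (z* · σ / E)²
n ≥ (2.576 · 28.2 / 3.0)²
n ≥ 586.34

Minimum n = 587 (rounding up)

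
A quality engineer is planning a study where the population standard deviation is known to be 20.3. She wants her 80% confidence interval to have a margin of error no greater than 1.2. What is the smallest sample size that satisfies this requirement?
n ≥ 471

For margin E ≤ 1.2:
n ≥ (z* · σ / E)²
n ≥ (1.282 · 20.3 / 1.2)²
n ≥ 470.33

Minimum n = 471 (rounding up)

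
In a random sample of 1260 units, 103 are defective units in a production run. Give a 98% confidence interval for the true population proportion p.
(0.064, 0.100)

Proportion CI:
p̂ = 103/1260 = 0.08175
SE = √(p̂(1-p̂)/n) = √(0.08175 · 0.91825 / 1260) = 0.00772

z* = 2.326
Margin = z* · SE = 2.326 · 0.00772 = 0.0180

CI: 0.08175 ± 0.0180 = (0.064, 0.100)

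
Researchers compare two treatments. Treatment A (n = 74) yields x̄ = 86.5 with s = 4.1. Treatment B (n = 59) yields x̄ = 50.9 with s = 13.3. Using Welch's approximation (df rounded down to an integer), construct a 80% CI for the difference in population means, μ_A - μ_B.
(33.27, 37.93)

Difference: x̄₁ - x̄₂ = 35.60
SE = √(s₁²/n₁ + s₂²/n₂) = √(4.1²/74 + 13.3²/59) = 1.7959
df = 66.82 → 66 (Welch–Satterthwaite, rounded down)
t* = 1.295

CI: 35.60 ± 1.295 · 1.7959 = 35.60 ± 2.33 = (33.27, 37.93)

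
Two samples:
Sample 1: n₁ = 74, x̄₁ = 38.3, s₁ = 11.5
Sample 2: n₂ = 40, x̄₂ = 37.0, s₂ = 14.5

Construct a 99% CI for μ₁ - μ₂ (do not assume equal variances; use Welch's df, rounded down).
(-5.74, 8.34)

Difference: x̄₁ - x̄₂ = 1.30
SE = √(s₁²/n₁ + s₂²/n₂) = √(11.5²/74 + 14.5²/40) = 2.6539
df = 65.96 → 65 (Welch–Satterthwaite, rounded down)
t* = 2.654

CI: 1.30 ± 2.654 · 2.6539 = 1.30 ± 7.04 = (-5.74, 8.34)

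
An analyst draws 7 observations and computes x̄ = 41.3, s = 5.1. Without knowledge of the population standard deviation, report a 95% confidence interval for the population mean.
(36.58, 46.02)

t-interval (σ unknown):
df = n - 1 = 6
t* = 2.447 for 95% confidence

Margin of error = t* · s/√n = 2.447 · 5.1/√7 = 4.72

CI: (36.58, 46.02)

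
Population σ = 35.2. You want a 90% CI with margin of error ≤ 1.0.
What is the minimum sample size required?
n ≥ 3353

For margin E ≤ 1.0:
n ≥ (z* · σ / E)²
n ≥ (1.645 · 35.2 / 1.0)²
n ≥ 3352.87

Minimum n = 3353 (rounding up)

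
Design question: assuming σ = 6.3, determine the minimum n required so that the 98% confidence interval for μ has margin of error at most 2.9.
n ≥ 26

For margin E ≤ 2.9:
n ≥ (z* · σ / E)²
n ≥ (2.326 · 6.3 / 2.9)²
n ≥ 25.53

Minimum n = 26 (rounding up)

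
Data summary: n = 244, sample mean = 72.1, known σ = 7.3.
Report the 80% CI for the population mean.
(71.50, 72.70)

z-interval (σ known):
z* = 1.282 for 80% confidence

Margin of error = z* · σ/√n = 1.282 · 7.3/√244 = 0.60

CI: (72.1 - 0.60, 72.1 + 0.60) = (71.50, 72.70)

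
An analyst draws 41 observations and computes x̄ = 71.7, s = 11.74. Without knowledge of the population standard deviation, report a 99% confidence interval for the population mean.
(66.74, 76.66)

t-interval (σ unknown):
df = n - 1 = 40
t* = 2.704 for 99% confidence

Margin of error = t* · s/√n = 2.704 · 11.74/√41 = 4.96

CI: (66.74, 76.66)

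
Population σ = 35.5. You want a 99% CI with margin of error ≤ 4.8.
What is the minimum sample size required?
n ≥ 363

For margin E ≤ 4.8:
n ≥ (z* · σ / E)²
n ≥ (2.576 · 35.5 / 4.8)²
n ≥ 362.97

Minimum n = 363 (rounding up)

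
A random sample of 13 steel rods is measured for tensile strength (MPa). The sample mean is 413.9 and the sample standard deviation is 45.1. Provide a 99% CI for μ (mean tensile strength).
(375.69, 452.11)

t-interval (σ unknown):
df = n - 1 = 12
t* = 3.055 for 99% confidence

Margin of error = t* · s/√n = 3.055 · 45.1/√13 = 38.21

CI: (375.69, 452.11)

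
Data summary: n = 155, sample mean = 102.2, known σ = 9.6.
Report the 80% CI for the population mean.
(101.21, 103.19)

z-interval (σ known):
z* = 1.282 for 80% confidence

Margin of error = z* · σ/√n = 1.282 · 9.6/√155 = 0.99

CI: (102.2 - 0.99, 102.2 + 0.99) = (101.21, 103.19)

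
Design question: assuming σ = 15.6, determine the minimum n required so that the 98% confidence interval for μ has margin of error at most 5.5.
n ≥ 44

For margin E ≤ 5.5:
n ≥ (z* · σ / E)²
n ≥ (2.326 · 15.6 / 5.5)²
n ≥ 43.53

Minimum n = 44 (rounding up)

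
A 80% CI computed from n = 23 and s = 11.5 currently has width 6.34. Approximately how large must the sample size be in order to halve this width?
n ≈ 92

CI width ∝ 1/√n
To reduce width by factor 2, need √n to grow by 2 → need 2² = 4 times as many samples.

Current: n = 23, width = 6.34
New: n = 92, width ≈ 3.10

Width reduced by factor of 6.34/3.10 = 2.05.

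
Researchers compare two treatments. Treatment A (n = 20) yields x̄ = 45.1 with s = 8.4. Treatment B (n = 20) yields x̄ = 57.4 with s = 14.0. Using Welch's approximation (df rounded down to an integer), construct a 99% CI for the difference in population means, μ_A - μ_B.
(-22.32, -2.28)

Difference: x̄₁ - x̄₂ = -12.30
SE = √(s₁²/n₁ + s₂²/n₂) = √(8.4²/20 + 14.0²/20) = 3.6508
df = 31.11 → 31 (Welch–Satterthwaite, rounded down)
t* = 2.744

CI: -12.30 ± 2.744 · 3.6508 = -12.30 ± 10.02 = (-22.32, -2.28)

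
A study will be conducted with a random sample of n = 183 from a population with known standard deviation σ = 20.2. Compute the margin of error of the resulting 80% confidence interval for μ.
Margin of error = 1.91

Margin of error = z* · σ/√n
= 1.282 · 20.2/√183
= 1.282 · 20.2/13.5277
= 1.91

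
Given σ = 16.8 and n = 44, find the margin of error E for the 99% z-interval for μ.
Margin of error = 6.52

Margin of error = z* · σ/√n
= 2.576 · 16.8/√44
= 2.576 · 16.8/6.6332
= 6.52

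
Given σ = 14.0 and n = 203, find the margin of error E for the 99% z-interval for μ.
Margin of error = 2.53

Margin of error = z* · σ/√n
= 2.576 · 14.0/√203
= 2.576 · 14.0/14.2478
= 2.53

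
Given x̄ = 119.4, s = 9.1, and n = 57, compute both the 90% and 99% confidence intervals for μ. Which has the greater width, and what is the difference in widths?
99% CI is wider by 2.40

df = 56
90% CI: t* = 1.673, (117.38, 121.42), width = 2 · t* · s/√n = 4.03
99% CI: t* = 2.667, (116.19, 122.61), width = 2 · t* · s/√n = 6.43

The 99% CI is wider by 6.43 - 4.03 = 2.40.
Higher confidence requires a wider interval.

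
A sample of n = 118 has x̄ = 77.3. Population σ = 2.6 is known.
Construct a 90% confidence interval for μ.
(76.91, 77.69)

z-interval (σ known):
z* = 1.645 for 90% confidence

Margin of error = z* · σ/√n = 1.645 · 2.6/√118 = 0.39

CI: (77.3 - 0.39, 77.3 + 0.39) = (76.91, 77.69)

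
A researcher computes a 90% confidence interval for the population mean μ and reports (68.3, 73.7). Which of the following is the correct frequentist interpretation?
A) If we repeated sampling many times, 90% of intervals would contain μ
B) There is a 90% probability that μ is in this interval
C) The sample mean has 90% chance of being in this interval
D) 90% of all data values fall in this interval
A

A) Correct — this is the frequentist long-run coverage interpretation.
B) Wrong — μ is fixed; the randomness lives in the interval, not in μ.
C) Wrong — x̄ is observed and sits in the interval by construction.
D) Wrong — a CI is about the parameter μ, not individual data values.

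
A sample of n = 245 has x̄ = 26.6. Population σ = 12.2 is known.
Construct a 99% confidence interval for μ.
(24.59, 28.61)

z-interval (σ known):
z* = 2.576 for 99% confidence

Margin of error = z* · σ/√n = 2.576 · 12.2/√245 = 2.01

CI: (26.6 - 2.01, 26.6 + 2.01) = (24.59, 28.61)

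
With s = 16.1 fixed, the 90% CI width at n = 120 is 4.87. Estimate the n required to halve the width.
n ≈ 480

CI width ∝ 1/√n
To reduce width by factor 2, need √n to grow by 2 → need 2² = 4 times as many samples.

Current: n = 120, width = 4.87
New: n = 480, width ≈ 2.42

Width reduced by factor of 4.87/2.42 = 2.01.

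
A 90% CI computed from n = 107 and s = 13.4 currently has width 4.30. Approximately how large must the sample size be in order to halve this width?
n ≈ 428

CI width ∝ 1/√n
To reduce width by factor 2, need √n to grow by 2 → need 2² = 4 times as many samples.

Current: n = 107, width = 4.30
New: n = 428, width ≈ 2.13

Width reduced by factor of 4.30/2.13 = 2.02.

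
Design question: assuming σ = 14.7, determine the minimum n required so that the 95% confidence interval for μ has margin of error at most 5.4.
n ≥ 29

For margin E ≤ 5.4:
n ≥ (z* · σ / E)²
n ≥ (1.960 · 14.7 / 5.4)²
n ≥ 28.47

Minimum n = 29 (rounding up)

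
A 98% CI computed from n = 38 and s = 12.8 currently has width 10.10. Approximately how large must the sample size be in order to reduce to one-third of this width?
n ≈ 342

CI width ∝ 1/√n
To reduce width by factor 3, need √n to grow by 3 → need 3² = 9 times as many samples.

Current: n = 38, width = 10.10
New: n = 342, width ≈ 3.24

Width reduced by factor of 10.10/3.24 = 3.12.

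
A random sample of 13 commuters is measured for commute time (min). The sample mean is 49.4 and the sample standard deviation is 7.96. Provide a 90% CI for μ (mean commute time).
(45.47, 53.33)

t-interval (σ unknown):
df = n - 1 = 12
t* = 1.782 for 90% confidence

Margin of error = t* · s/√n = 1.782 · 7.96/√13 = 3.93

CI: (45.47, 53.33)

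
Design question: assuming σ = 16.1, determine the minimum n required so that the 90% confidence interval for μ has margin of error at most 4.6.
n ≥ 34

For margin E ≤ 4.6:
n ≥ (z* · σ / E)²
n ≥ (1.645 · 16.1 / 4.6)²
n ≥ 33.15

Minimum n = 34 (rounding up)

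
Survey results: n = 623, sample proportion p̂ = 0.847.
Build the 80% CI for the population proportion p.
(0.829, 0.865)

Proportion CI:
SE = √(p̂(1-p̂)/n) = √(0.847 · 0.153 / 623) = 0.01442

z* = 1.282
Margin = z* · SE = 1.282 · 0.01442 = 0.0185

CI: 0.847 ± 0.0185 = (0.829, 0.865)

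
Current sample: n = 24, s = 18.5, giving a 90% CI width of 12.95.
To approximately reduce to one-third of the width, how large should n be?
n ≈ 216

CI width ∝ 1/√n
To reduce width by factor 3, need √n to grow by 3 → need 3² = 9 times as many samples.

Current: n = 24, width = 12.95
New: n = 216, width ≈ 4.16

Width reduced by factor of 12.95/4.16 = 3.11.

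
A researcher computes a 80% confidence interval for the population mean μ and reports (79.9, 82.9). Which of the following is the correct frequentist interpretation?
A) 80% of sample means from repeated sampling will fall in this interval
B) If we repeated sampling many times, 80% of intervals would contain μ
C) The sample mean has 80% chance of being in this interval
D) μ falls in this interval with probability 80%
B

A) Wrong — coverage applies to intervals containing μ, not to future x̄ values.
B) Correct — this is the frequentist long-run coverage interpretation.
C) Wrong — x̄ is observed and sits in the interval by construction.
D) Wrong — μ is fixed; the randomness lives in the interval, not in μ.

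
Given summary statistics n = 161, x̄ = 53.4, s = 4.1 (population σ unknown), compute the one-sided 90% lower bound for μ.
μ ≥ 52.98

Lower bound (one-sided):
t* = 1.287 (one-sided for 90%)
Lower bound = x̄ - t* · s/√n = 53.4 - 1.287 · 4.1/√161 = 52.98

We are 90% confident that μ ≥ 52.98.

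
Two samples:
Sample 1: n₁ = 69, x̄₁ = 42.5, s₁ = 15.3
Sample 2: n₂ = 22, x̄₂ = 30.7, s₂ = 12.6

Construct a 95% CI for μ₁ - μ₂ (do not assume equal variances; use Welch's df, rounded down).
(5.23, 18.37)

Difference: x̄₁ - x̄₂ = 11.80
SE = √(s₁²/n₁ + s₂²/n₂) = √(15.3²/69 + 12.6²/22) = 3.2571
df = 42.49 → 42 (Welch–Satterthwaite, rounded down)
t* = 2.018

CI: 11.80 ± 2.018 · 3.2571 = 11.80 ± 6.57 = (5.23, 18.37)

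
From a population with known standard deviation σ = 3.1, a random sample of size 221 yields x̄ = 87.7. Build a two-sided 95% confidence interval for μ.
(87.29, 88.11)

z-interval (σ known):
z* = 1.960 for 95% confidence

Margin of error = z* · σ/√n = 1.960 · 3.1/√221 = 0.41

CI: (87.7 - 0.41, 87.7 + 0.41) = (87.29, 88.11)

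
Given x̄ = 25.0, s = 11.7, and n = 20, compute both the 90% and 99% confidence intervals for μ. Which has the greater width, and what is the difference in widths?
99% CI is wider by 5.92

df = 19
90% CI: t* = 1.729, (20.48, 29.52), width = 2 · t* · s/√n = 9.05
99% CI: t* = 2.861, (17.52, 32.48), width = 2 · t* · s/√n = 14.97

The 99% CI is wider by 14.97 - 9.05 = 5.92.
Higher confidence requires a wider interval.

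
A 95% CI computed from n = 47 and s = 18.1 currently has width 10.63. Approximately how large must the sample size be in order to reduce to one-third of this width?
n ≈ 423

CI width ∝ 1/√n
To reduce width by factor 3, need √n to grow by 3 → need 3² = 9 times as many samples.

Current: n = 47, width = 10.63
New: n = 423, width ≈ 3.46

Width reduced by factor of 10.63/3.46 = 3.07.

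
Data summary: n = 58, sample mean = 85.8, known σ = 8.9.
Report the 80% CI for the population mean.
(84.30, 87.30)

z-interval (σ known):
z* = 1.282 for 80% confidence

Margin of error = z* · σ/√n = 1.282 · 8.9/√58 = 1.50

CI: (85.8 - 1.50, 85.8 + 1.50) = (84.30, 87.30)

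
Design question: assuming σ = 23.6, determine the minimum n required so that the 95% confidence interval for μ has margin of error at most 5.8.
n ≥ 64

For margin E ≤ 5.8:
n ≥ (z* · σ / E)²
n ≥ (1.960 · 23.6 / 5.8)²
n ≥ 63.60

Minimum n = 64 (rounding up)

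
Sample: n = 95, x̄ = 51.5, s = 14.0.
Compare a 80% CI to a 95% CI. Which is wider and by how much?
95% CI is wider by 2.00

df = 94
80% CI: t* = 1.291, (49.65, 53.35), width = 2 · t* · s/√n = 3.71
95% CI: t* = 1.986, (48.65, 54.35), width = 2 · t* · s/√n = 5.71

The 95% CI is wider by 5.71 - 3.71 = 2.00.
Higher confidence requires a wider interval.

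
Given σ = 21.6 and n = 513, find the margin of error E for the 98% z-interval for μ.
Margin of error = 2.22

Margin of error = z* · σ/√n
= 2.326 · 21.6/√513
= 2.326 · 21.6/22.6495
= 2.22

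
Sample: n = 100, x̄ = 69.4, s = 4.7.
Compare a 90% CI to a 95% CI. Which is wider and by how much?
95% CI is wider by 0.30

df = 99
90% CI: t* = 1.660, (68.62, 70.18), width = 2 · t* · s/√n = 1.56
95% CI: t* = 1.984, (68.47, 70.33), width = 2 · t* · s/√n = 1.86

The 95% CI is wider by 1.86 - 1.56 = 0.30.
Higher confidence requires a wider interval.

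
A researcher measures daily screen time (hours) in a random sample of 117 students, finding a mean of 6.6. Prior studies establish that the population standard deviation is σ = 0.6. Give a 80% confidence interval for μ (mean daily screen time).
(6.53, 6.67)

z-interval (σ known):
z* = 1.282 for 80% confidence

Margin of error = z* · σ/√n = 1.282 · 0.6/√117 = 0.07

CI: (6.6 - 0.07, 6.6 + 0.07) = (6.53, 6.67)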